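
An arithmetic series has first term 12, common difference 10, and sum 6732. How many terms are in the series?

Using S = n/2 × [2a + (n-1)d]
6732 = n/2 × [2(12) + (n-1)(10)]
6732 = n/2 × [24 + 10n - 10]
13464 = n × [14 + 10n]
10n² + (14)n - 13464 = 0
Discriminant: Δ = (14)² - 4(10)(-13464) = 196 + 538560 = 538756
√Δ = 734
n = [-(14) + √Δ] / (2·10) = (-14 + 734) / 20 = 720 / 20 = 36
(The negative root is discarded since n must be a positive integer.)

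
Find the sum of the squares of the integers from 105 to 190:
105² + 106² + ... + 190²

Use ∑_{k=1}^{n} k² = n(n+1)(2n+1)/6, then subtract the first 104 terms.
∑_{k=1}^{190} k² = 190×191×381/6 = 2304415
∑_{k=1}^{104} k² = 104×105×209/6 = 380380
∑_{k=105}^{190} k² = 2304415 - 380380 = 1924035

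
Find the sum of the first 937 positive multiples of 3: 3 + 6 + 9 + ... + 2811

Factor out 3: = 3(1 + 2 + ... + 937) = 3 × n(n+1)/2
= 3 × 937×938/2
= 3 × 439453
= 1318359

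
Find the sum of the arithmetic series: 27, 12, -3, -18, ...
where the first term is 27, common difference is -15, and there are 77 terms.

Sₙ = n/2 × (first + last)
Last term = a + (n-1)d = 27 + (77-1)×(-15) = -1113
S_77 = 77/2 × (27 + (-1113))
S_77 = 77/2 × (-1086) = -41811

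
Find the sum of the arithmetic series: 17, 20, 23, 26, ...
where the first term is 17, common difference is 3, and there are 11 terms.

Sₙ = n/2 × (first + last)
Last term = a + (n-1)d = 17 + (11-1)×3 = 47
S_11 = 11/2 × (17 + 47)
S_11 = 11/2 × 64 = 352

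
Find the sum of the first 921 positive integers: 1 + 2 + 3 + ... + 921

Formula: ∑k = n(n+1)/2
= 921×922/2
= 849162/2
= 424581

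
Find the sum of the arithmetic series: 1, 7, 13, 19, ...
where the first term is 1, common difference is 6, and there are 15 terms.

Sₙ = n/2 × (first + last)
Last term = a + (n-1)d = 1 + (15-1)×6 = 85
S_15 = 15/2 × (1 + 85)
S_15 = 15/2 × 86 = 645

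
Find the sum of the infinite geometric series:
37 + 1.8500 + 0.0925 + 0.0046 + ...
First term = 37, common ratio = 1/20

For |r| < 1, S = a / (1 - r)
S = 37 / (1 - (1/20))
S = 37 / (19/20)
S = 740/19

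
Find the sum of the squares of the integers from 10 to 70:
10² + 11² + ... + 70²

Use ∑_{k=1}^{n} k² = n(n+1)(2n+1)/6, then subtract the first 9 terms.
∑_{k=1}^{70} k² = 70×71×141/6 = 116795
∑_{k=1}^{9} k² = 9×10×19/6 = 285
∑_{k=10}^{70} k² = 116795 - 285 = 116510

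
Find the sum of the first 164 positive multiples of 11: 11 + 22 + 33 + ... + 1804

Factor out 11: = 11(1 + 2 + ... + 164) = 11 × n(n+1)/2
= 11 × 164×165/2
= 11 × 13530
= 148830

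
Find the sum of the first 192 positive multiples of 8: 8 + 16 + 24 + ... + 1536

Factor out 8: = 8(1 + 2 + ... + 192) = 8 × n(n+1)/2
= 8 × 192×193/2
= 8 × 18528
= 148224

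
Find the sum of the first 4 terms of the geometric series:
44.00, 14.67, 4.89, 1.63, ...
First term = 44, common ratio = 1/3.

Sₙ = a(1 - rⁿ) / (1 - r)
S_4 = 44(1 - (1/3)^4) / (1 - (1/3))
S_4 = 44(1 - (1/81)) / (2/3)
S_4 = 1760/27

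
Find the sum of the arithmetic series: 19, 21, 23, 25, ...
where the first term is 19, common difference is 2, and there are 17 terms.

Sₙ = n/2 × (first + last)
Last term = a + (n-1)d = 19 + (17-1)×2 = 51
S_17 = 17/2 × (19 + 51)
S_17 = 17/2 × 70 = 595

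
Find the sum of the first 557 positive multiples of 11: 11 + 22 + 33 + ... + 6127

Factor out 11: = 11(1 + 2 + ... + 557) = 11 × n(n+1)/2
= 11 × 557×558/2
= 11 × 155403
= 1709433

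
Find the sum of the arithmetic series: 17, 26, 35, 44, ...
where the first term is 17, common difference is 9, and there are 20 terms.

Sₙ = n/2 × (first + last)
Last term = a + (n-1)d = 17 + (20-1)×9 = 188
S_20 = 20/2 × (17 + 188)
S_20 = 20/2 × 205 = 2050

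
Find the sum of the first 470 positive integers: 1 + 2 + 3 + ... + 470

Formula: ∑k = n(n+1)/2
= 470×471/2
= 221370/2
= 110685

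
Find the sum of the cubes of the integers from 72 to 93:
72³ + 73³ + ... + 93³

Use ∑_{k=1}^{n} k³ = [n(n+1)/2]², then subtract the first 71 terms.
∑_{k=1}^{93} k³ = [93×94/2]² = 4371² = 19105641
∑_{k=1}^{71} k³ = [71×72/2]² = 2556² = 6533136
∑_{k=72}^{93} k³ = 19105641 - 6533136 = 12572505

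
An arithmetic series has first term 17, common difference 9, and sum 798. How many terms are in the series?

Using S = n/2 × [2a + (n-1)d]
798 = n/2 × [2(17) + (n-1)(9)]
798 = n/2 × [34 + 9n - 9]
1596 = n × [25 + 9n]
9n² + (25)n - 1596 = 0
Discriminant: Δ = (25)² - 4(9)(-1596) = 625 + 57456 = 58081
√Δ = 241
n = [-(25) + √Δ] / (2·9) = (-25 + 241) / 18 = 216 / 18 = 12
(The negative root is discarded since n must be a positive integer.)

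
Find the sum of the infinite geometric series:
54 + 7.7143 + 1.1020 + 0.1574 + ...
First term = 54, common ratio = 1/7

For |r| < 1, S = a / (1 - r)
S = 54 / (1 - (1/7))
S = 54 / (6/7)
S = 63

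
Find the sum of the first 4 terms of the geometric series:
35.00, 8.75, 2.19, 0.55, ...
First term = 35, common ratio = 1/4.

Sₙ = a(1 - rⁿ) / (1 - r)
S_4 = 35(1 - (1/4)^4) / (1 - (1/4))
S_4 = 35(1 - (1/256)) / (3/4)
S_4 = 2975/64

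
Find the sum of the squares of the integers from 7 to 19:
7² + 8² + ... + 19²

Use ∑_{k=1}^{n} k² = n(n+1)(2n+1)/6, then subtract the first 6 terms.
∑_{k=1}^{19} k² = 19×20×39/6 = 2470
∑_{k=1}^{6} k² = 6×7×13/6 = 91
∑_{k=7}^{19} k² = 2470 - 91 = 2379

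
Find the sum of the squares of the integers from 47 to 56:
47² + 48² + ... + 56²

Use ∑_{k=1}^{n} k² = n(n+1)(2n+1)/6, then subtract the first 46 terms.
∑_{k=1}^{56} k² = 56×57×113/6 = 60116
∑_{k=1}^{46} k² = 46×47×93/6 = 33511
∑_{k=47}^{56} k² = 60116 - 33511 = 26605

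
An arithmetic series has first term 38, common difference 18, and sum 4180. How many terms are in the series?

Using S = n/2 × [2a + (n-1)d]
4180 = n/2 × [2(38) + (n-1)(18)]
4180 = n/2 × [76 + 18n - 18]
8360 = n × [58 + 18n]
18n² + (58)n - 8360 = 0
Discriminant: Δ = (58)² - 4(18)(-8360) = 3364 + 601920 = 605284
√Δ = 778
n = [-(58) + √Δ] / (2·18) = (-58 + 778) / 36 = 720 / 36 = 20
(The negative root is discarded since n must be a positive integer.)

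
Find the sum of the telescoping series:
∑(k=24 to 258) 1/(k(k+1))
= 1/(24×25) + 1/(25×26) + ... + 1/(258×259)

Partial fractions: 1/(k(k+1)) = 1/k - 1/(k+1)
The series telescopes:
= (1/24 - 1/25) + (1/25 - 1/26) + ... + (1/258 - 1/259)
= 1/24 - 1/259
= 235/6216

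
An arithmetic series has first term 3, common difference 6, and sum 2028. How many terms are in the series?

Using S = n/2 × [2a + (n-1)d]
2028 = n/2 × [2(3) + (n-1)(6)]
2028 = n/2 × [6 + 6n - 6]
4056 = n × [0 + 6n]
6n² + (0)n - 4056 = 0
Discriminant: Δ = (0)² - 4(6)(-4056) = 0 + 97344 = 97344
√Δ = 312
n = [-(0) + √Δ] / (2·6) = (0 + 312) / 12 = 312 / 12 = 26
(The negative root is discarded since n must be a positive integer.)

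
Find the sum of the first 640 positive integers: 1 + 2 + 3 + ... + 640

Formula: ∑k = n(n+1)/2
= 640×641/2
= 410240/2
= 205120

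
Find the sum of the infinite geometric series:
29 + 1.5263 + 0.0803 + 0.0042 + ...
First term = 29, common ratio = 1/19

For |r| < 1, S = a / (1 - r)
S = 29 / (1 - (1/19))
S = 29 / (18/19)
S = 551/18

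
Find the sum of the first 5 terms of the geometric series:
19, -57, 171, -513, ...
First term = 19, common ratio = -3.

Sₙ = a(1 - rⁿ) / (1 - r)
S_5 = 19(1 - (-3)^5) / (1 - (-3))
S_5 = 19(1 - (-243)) / (4)
S_5 = 1159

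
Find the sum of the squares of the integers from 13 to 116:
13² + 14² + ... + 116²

Use ∑_{k=1}^{n} k² = n(n+1)(2n+1)/6, then subtract the first 12 terms.
∑_{k=1}^{116} k² = 116×117×233/6 = 527046
∑_{k=1}^{12} k² = 12×13×25/6 = 650
∑_{k=13}^{116} k² = 527046 - 650 = 526396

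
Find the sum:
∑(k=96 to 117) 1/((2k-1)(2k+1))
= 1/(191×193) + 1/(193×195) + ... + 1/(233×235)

Partial fractions: 1/((2k-1)(2k+1)) = (1/2)[1/(2k-1) - 1/(2k+1)]
The series telescopes:
= (1/2)[1/191 - 1/235]
= 22/44885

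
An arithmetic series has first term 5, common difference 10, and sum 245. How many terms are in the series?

Using S = n/2 × [2a + (n-1)d]
245 = n/2 × [2(5) + (n-1)(10)]
245 = n/2 × [10 + 10n - 10]
490 = n × [0 + 10n]
10n² + (0)n - 490 = 0
Discriminant: Δ = (0)² - 4(10)(-490) = 0 + 19600 = 19600
√Δ = 140
n = [-(0) + √Δ] / (2·10) = (0 + 140) / 20 = 140 / 20 = 7
(The negative root is discarded since n must be a positive integer.)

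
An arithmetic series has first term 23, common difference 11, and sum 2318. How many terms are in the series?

Using S = n/2 × [2a + (n-1)d]
2318 = n/2 × [2(23) + (n-1)(11)]
2318 = n/2 × [46 + 11n - 11]
4636 = n × [35 + 11n]
11n² + (35)n - 4636 = 0
Discriminant: Δ = (35)² - 4(11)(-4636) = 1225 + 203984 = 205209
√Δ = 453
n = [-(35) + √Δ] / (2·11) = (-35 + 453) / 22 = 418 / 22 = 19
(The negative root is discarded since n must be a positive integer.)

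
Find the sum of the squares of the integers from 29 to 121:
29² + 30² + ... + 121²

Use ∑_{k=1}^{n} k² = n(n+1)(2n+1)/6, then subtract the first 28 terms.
∑_{k=1}^{121} k² = 121×122×243/6 = 597861
∑_{k=1}^{28} k² = 28×29×57/6 = 7714
∑_{k=29}^{121} k² = 597861 - 7714 = 590147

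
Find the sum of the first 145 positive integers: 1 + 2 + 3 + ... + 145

Formula: ∑k = n(n+1)/2
= 145×146/2
= 21170/2
= 10585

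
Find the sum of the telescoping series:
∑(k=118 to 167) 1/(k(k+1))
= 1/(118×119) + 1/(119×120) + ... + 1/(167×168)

Partial fractions: 1/(k(k+1)) = 1/k - 1/(k+1)
The series telescopes:
= (1/118 - 1/119) + (1/119 - 1/120) + ... + (1/167 - 1/168)
= 1/118 - 1/168
= 25/9912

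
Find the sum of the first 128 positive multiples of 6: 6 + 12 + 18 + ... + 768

Factor out 6: = 6(1 + 2 + ... + 128) = 6 × n(n+1)/2
= 6 × 128×129/2
= 6 × 8256
= 49536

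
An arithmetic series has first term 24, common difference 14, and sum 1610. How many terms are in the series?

Using S = n/2 × [2a + (n-1)d]
1610 = n/2 × [2(24) + (n-1)(14)]
1610 = n/2 × [48 + 14n - 14]
3220 = n × [34 + 14n]
14n² + (34)n - 3220 = 0
Discriminant: Δ = (34)² - 4(14)(-3220) = 1156 + 180320 = 181476
√Δ = 426
n = [-(34) + √Δ] / (2·14) = (-34 + 426) / 28 = 392 / 28 = 14
(The negative root is discarded since n must be a positive integer.)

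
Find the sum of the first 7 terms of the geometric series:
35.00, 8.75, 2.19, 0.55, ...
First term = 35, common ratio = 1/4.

Sₙ = a(1 - rⁿ) / (1 - r)
S_7 = 35(1 - (1/4)^7) / (1 - (1/4))
S_7 = 35(1 - (1/16384)) / (3/4)
S_7 = 191135/4096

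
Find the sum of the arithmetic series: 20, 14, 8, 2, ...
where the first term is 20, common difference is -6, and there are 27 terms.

Sₙ = n/2 × (first + last)
Last term = a + (n-1)d = 20 + (27-1)×(-6) = -136
S_27 = 27/2 × (20 + (-136))
S_27 = 27/2 × (-116) = -1566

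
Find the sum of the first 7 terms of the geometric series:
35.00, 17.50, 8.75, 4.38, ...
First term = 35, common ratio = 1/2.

Sₙ = a(1 - rⁿ) / (1 - r)
S_7 = 35(1 - (1/2)^7) / (1 - (1/2))
S_7 = 35(1 - (1/128)) / (1/2)
S_7 = 4445/64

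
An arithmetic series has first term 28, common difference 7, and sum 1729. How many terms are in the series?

Using S = n/2 × [2a + (n-1)d]
1729 = n/2 × [2(28) + (n-1)(7)]
1729 = n/2 × [56 + 7n - 7]
3458 = n × [49 + 7n]
7n² + (49)n - 3458 = 0
Discriminant: Δ = (49)² - 4(7)(-3458) = 2401 + 96824 = 99225
√Δ = 315
n = [-(49) + √Δ] / (2·7) = (-49 + 315) / 14 = 266 / 14 = 19
(The negative root is discarded since n must be a positive integer.)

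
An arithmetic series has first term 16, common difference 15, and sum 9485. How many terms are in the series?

Using S = n/2 × [2a + (n-1)d]
9485 = n/2 × [2(16) + (n-1)(15)]
9485 = n/2 × [32 + 15n - 15]
18970 = n × [17 + 15n]
15n² + (17)n - 18970 = 0
Discriminant: Δ = (17)² - 4(15)(-18970) = 289 + 1138200 = 1138489
√Δ = 1067
n = [-(17) + √Δ] / (2·15) = (-17 + 1067) / 30 = 1050 / 30 = 35
(The negative root is discarded since n must be a positive integer.)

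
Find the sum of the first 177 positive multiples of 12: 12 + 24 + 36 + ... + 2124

Factor out 12: = 12(1 + 2 + ... + 177) = 12 × n(n+1)/2
= 12 × 177×178/2
= 12 × 15753
= 189036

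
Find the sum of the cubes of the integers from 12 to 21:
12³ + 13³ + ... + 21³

Use ∑_{k=1}^{n} k³ = [n(n+1)/2]², then subtract the first 11 terms.
∑_{k=1}^{21} k³ = [21×22/2]² = 231² = 53361
∑_{k=1}^{11} k³ = [11×12/2]² = 66² = 4356
∑_{k=12}^{21} k³ = 53361 - 4356 = 49005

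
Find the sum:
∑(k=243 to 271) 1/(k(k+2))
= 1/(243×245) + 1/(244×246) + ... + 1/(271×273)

Partial fractions: 1/(k(k+2)) = (1/2)[1/k - 1/(k+2)]
Telescoping leaves the first two and last two terms:
= (1/2)[1/243 + 1/244 - 1/272 - 1/273]
= 320711/733797792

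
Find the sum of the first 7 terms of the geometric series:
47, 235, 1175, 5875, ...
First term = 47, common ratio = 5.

Sₙ = a(1 - rⁿ) / (1 - r)
S_7 = 47(1 - 5^7) / (1 - 5)
S_7 = 47(1 - 78125) / (-4)
S_7 = 917957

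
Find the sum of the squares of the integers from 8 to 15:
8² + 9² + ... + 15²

Use ∑_{k=1}^{n} k² = n(n+1)(2n+1)/6, then subtract the first 7 terms.
∑_{k=1}^{15} k² = 15×16×31/6 = 1240
∑_{k=1}^{7} k² = 7×8×15/6 = 140
∑_{k=8}^{15} k² = 1240 - 140 = 1100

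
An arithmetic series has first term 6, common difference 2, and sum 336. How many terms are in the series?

Using S = n/2 × [2a + (n-1)d]
336 = n/2 × [2(6) + (n-1)(2)]
336 = n/2 × [12 + 2n - 2]
672 = n × [10 + 2n]
2n² + (10)n - 672 = 0
Discriminant: Δ = (10)² - 4(2)(-672) = 100 + 5376 = 5476
√Δ = 74
n = [-(10) + √Δ] / (2·2) = (-10 + 74) / 4 = 64 / 4 = 16
(The negative root is discarded since n must be a positive integer.)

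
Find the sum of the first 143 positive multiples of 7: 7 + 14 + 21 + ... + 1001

Factor out 7: = 7(1 + 2 + ... + 143) = 7 × n(n+1)/2
= 7 × 143×144/2
= 7 × 10296
= 72072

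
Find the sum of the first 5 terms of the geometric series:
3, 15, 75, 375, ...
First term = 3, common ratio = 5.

Sₙ = a(1 - rⁿ) / (1 - r)
S_5 = 3(1 - 5^5) / (1 - 5)
S_5 = 3(1 - 3125) / (-4)
S_5 = 2343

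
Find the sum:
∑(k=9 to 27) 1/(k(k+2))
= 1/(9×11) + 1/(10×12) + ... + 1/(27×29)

Partial fractions: 1/(k(k+2)) = (1/2)[1/k - 1/(k+2)]
Telescoping leaves the first two and last two terms:
= (1/2)[1/9 + 1/10 - 1/28 - 1/29]
= 5149/73080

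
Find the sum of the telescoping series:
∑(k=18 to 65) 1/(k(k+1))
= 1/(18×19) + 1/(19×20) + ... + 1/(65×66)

Partial fractions: 1/(k(k+1)) = 1/k - 1/(k+1)
The series telescopes:
= (1/18 - 1/19) + (1/19 - 1/20) + ... + (1/65 - 1/66)
= 1/18 - 1/66
= 4/99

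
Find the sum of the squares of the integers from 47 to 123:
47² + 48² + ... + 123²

Use ∑_{k=1}^{n} k² = n(n+1)(2n+1)/6, then subtract the first 46 terms.
∑_{k=1}^{123} k² = 123×124×247/6 = 627874
∑_{k=1}^{46} k² = 46×47×93/6 = 33511
∑_{k=47}^{123} k² = 627874 - 33511 = 594363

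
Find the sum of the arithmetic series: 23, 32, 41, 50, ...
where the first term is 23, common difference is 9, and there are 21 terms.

Sₙ = n/2 × (first + last)
Last term = a + (n-1)d = 23 + (21-1)×9 = 203
S_21 = 21/2 × (23 + 203)
S_21 = 21/2 × 226 = 2373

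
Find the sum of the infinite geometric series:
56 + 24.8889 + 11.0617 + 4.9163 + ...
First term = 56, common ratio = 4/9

For |r| < 1, S = a / (1 - r)
S = 56 / (1 - (4/9))
S = 56 / (5/9)
S = 504/5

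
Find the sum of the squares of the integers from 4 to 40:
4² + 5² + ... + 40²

Use ∑_{k=1}^{n} k² = n(n+1)(2n+1)/6, then subtract the first 3 terms.
∑_{k=1}^{40} k² = 40×41×81/6 = 22140
∑_{k=1}^{3} k² = 3×4×7/6 = 14
∑_{k=4}^{40} k² = 22140 - 14 = 22126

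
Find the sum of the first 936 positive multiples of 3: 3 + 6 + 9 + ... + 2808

Factor out 3: = 3(1 + 2 + ... + 936) = 3 × n(n+1)/2
= 3 × 936×937/2
= 3 × 438516
= 1315548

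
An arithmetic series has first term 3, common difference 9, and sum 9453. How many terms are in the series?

Using S = n/2 × [2a + (n-1)d]
9453 = n/2 × [2(3) + (n-1)(9)]
9453 = n/2 × [6 + 9n - 9]
18906 = n × [-3 + 9n]
9n² + (-3)n - 18906 = 0
Discriminant: Δ = (-3)² - 4(9)(-18906) = 9 + 680616 = 680625
√Δ = 825
n = [-(-3) + √Δ] / (2·9) = (3 + 825) / 18 = 828 / 18 = 46
(The negative root is discarded since n must be a positive integer.)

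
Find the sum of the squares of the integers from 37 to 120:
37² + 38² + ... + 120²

Use ∑_{k=1}^{n} k² = n(n+1)(2n+1)/6, then subtract the first 36 terms.
∑_{k=1}^{120} k² = 120×121×241/6 = 583220
∑_{k=1}^{36} k² = 36×37×73/6 = 16206
∑_{k=37}^{120} k² = 583220 - 16206 = 567014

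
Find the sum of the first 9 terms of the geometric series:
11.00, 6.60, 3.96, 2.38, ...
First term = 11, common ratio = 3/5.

Sₙ = a(1 - rⁿ) / (1 - r)
S_9 = 11(1 - (3/5)^9) / (1 - (3/5))
S_9 = 11(1 - (19683/1953125)) / (2/5)
S_9 = 10633931/390625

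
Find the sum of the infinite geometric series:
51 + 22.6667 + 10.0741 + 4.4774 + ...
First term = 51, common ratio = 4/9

For |r| < 1, S = a / (1 - r)
S = 51 / (1 - (4/9))
S = 51 / (5/9)
S = 459/5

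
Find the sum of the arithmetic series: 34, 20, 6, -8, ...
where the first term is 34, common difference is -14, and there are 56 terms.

Sₙ = n/2 × (first + last)
Last term = a + (n-1)d = 34 + (56-1)×(-14) = -736
S_56 = 56/2 × (34 + (-736))
S_56 = 56/2 × (-702) = -19656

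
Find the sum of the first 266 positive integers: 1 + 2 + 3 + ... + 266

Formula: ∑k = n(n+1)/2
= 266×267/2
= 71022/2
= 35511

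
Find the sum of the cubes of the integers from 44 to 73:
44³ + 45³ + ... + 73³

Use ∑_{k=1}^{n} k³ = [n(n+1)/2]², then subtract the first 43 terms.
∑_{k=1}^{73} k³ = [73×74/2]² = 2701² = 7295401
∑_{k=1}^{43} k³ = [43×44/2]² = 946² = 894916
∑_{k=44}^{73} k³ = 7295401 - 894916 = 6400485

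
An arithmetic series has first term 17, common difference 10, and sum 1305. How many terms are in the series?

Using S = n/2 × [2a + (n-1)d]
1305 = n/2 × [2(17) + (n-1)(10)]
1305 = n/2 × [34 + 10n - 10]
2610 = n × [24 + 10n]
10n² + (24)n - 2610 = 0
Discriminant: Δ = (24)² - 4(10)(-2610) = 576 + 104400 = 104976
√Δ = 324
n = [-(24) + √Δ] / (2·10) = (-24 + 324) / 20 = 300 / 20 = 15
(The negative root is discarded since n must be a positive integer.)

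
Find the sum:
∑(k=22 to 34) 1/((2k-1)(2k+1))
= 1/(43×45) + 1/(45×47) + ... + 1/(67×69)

Partial fractions: 1/((2k-1)(2k+1)) = (1/2)[1/(2k-1) - 1/(2k+1)]
The series telescopes:
= (1/2)[1/43 - 1/69]
= 13/2967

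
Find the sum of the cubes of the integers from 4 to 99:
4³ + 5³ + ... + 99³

Use ∑_{k=1}^{n} k³ = [n(n+1)/2]², then subtract the first 3 terms.
∑_{k=1}^{99} k³ = [99×100/2]² = 4950² = 24502500
∑_{k=1}^{3} k³ = [3×4/2]² = 6² = 36
∑_{k=4}^{99} k³ = 24502500 - 36 = 24502464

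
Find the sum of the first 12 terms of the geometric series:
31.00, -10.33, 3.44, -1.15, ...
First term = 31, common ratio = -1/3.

Sₙ = a(1 - rⁿ) / (1 - r)
S_12 = 31(1 - (-1/3)^12) / (1 - (-1/3))
S_12 = 31(1 - (1/531441)) / (4/3)
S_12 = 4118660/177147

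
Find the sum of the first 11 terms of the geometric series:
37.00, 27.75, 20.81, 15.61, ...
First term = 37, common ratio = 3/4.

Sₙ = a(1 - rⁿ) / (1 - r)
S_11 = 37(1 - (3/4)^11) / (1 - (3/4))
S_11 = 37(1 - (177147/4194304)) / (1/4)
S_11 = 148634809/1048576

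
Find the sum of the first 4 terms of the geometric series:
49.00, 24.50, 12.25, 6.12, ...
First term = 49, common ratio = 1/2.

Sₙ = a(1 - rⁿ) / (1 - r)
S_4 = 49(1 - (1/2)^4) / (1 - (1/2))
S_4 = 49(1 - (1/16)) / (1/2)
S_4 = 735/8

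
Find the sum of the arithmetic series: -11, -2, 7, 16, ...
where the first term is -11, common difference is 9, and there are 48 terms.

Sₙ = n/2 × (first + last)
Last term = a + (n-1)d = -11 + (48-1)×9 = 412
S_48 = 48/2 × (-11 + 412)
S_48 = 48/2 × 401 = 9624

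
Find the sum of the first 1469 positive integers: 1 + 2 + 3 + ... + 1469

Formula: ∑k = n(n+1)/2
= 1469×1470/2
= 2159430/2
= 1079715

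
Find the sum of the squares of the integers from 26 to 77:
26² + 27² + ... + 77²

Use ∑_{k=1}^{n} k² = n(n+1)(2n+1)/6, then subtract the first 25 terms.
∑_{k=1}^{77} k² = 77×78×155/6 = 155155
∑_{k=1}^{25} k² = 25×26×51/6 = 5525
∑_{k=26}^{77} k² = 155155 - 5525 = 149630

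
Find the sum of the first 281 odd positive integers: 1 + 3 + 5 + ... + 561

Sum of first n odd numbers = n²
= 281²
= 78961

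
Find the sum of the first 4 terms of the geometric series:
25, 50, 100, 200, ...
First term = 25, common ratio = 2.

Sₙ = a(1 - rⁿ) / (1 - r)
S_4 = 25(1 - 2^4) / (1 - 2)
S_4 = 25(1 - 16) / (-1)
S_4 = 375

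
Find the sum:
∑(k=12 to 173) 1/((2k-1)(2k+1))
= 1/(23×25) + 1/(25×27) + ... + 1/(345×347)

Partial fractions: 1/((2k-1)(2k+1)) = (1/2)[1/(2k-1) - 1/(2k+1)]
The series telescopes:
= (1/2)[1/23 - 1/347]
= 162/7981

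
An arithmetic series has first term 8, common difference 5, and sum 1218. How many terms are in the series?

Using S = n/2 × [2a + (n-1)d]
1218 = n/2 × [2(8) + (n-1)(5)]
1218 = n/2 × [16 + 5n - 5]
2436 = n × [11 + 5n]
5n² + (11)n - 2436 = 0
Discriminant: Δ = (11)² - 4(5)(-2436) = 121 + 48720 = 48841
√Δ = 221
n = [-(11) + √Δ] / (2·5) = (-11 + 221) / 10 = 210 / 10 = 21
(The negative root is discarded since n must be a positive integer.)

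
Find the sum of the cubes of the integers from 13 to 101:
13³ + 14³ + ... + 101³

Use ∑_{k=1}^{n} k³ = [n(n+1)/2]², then subtract the first 12 terms.
∑_{k=1}^{101} k³ = [101×102/2]² = 5151² = 26532801
∑_{k=1}^{12} k³ = [12×13/2]² = 78² = 6084
∑_{k=13}^{101} k³ = 26532801 - 6084 = 26526717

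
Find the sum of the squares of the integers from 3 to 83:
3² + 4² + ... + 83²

Use ∑_{k=1}^{n} k² = n(n+1)(2n+1)/6, then subtract the first 2 terms.
∑_{k=1}^{83} k² = 83×84×167/6 = 194054
∑_{k=1}^{2} k² = 2×3×5/6 = 5
∑_{k=3}^{83} k² = 194054 - 5 = 194049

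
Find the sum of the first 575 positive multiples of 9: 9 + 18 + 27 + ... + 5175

Factor out 9: = 9(1 + 2 + ... + 575) = 9 × n(n+1)/2
= 9 × 575×576/2
= 9 × 165600
= 1490400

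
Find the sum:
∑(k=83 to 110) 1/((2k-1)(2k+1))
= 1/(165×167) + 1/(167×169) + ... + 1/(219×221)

Partial fractions: 1/((2k-1)(2k+1)) = (1/2)[1/(2k-1) - 1/(2k+1)]
The series telescopes:
= (1/2)[1/165 - 1/221]
= 28/36465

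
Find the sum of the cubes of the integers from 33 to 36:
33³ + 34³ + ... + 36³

Use ∑_{k=1}^{n} k³ = [n(n+1)/2]², then subtract the first 32 terms.
∑_{k=1}^{36} k³ = [36×37/2]² = 666² = 443556
∑_{k=1}^{32} k³ = [32×33/2]² = 528² = 278784
∑_{k=33}^{36} k³ = 443556 - 278784 = 164772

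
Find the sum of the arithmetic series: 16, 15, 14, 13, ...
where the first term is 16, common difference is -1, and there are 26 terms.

Sₙ = n/2 × (first + last)
Last term = a + (n-1)d = 16 + (26-1)×(-1) = -9
S_26 = 26/2 × (16 + (-9))
S_26 = 26/2 × 7 = 91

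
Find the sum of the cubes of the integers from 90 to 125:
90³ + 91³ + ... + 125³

Use ∑_{k=1}^{n} k³ = [n(n+1)/2]², then subtract the first 89 terms.
∑_{k=1}^{125} k³ = [125×126/2]² = 7875² = 62015625
∑_{k=1}^{89} k³ = [89×90/2]² = 4005² = 16040025
∑_{k=90}^{125} k³ = 62015625 - 16040025 = 45975600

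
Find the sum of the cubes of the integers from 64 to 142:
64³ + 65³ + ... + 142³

Use ∑_{k=1}^{n} k³ = [n(n+1)/2]², then subtract the first 63 terms.
∑_{k=1}^{142} k³ = [142×143/2]² = 10153² = 103083409
∑_{k=1}^{63} k³ = [63×64/2]² = 2016² = 4064256
∑_{k=64}^{142} k³ = 103083409 - 4064256 = 99019153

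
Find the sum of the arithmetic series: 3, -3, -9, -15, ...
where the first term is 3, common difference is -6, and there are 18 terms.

Sₙ = n/2 × (first + last)
Last term = a + (n-1)d = 3 + (18-1)×(-6) = -99
S_18 = 18/2 × (3 + (-99))
S_18 = 18/2 × (-96) = -864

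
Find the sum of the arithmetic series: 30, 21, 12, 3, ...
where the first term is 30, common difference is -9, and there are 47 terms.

Sₙ = n/2 × (first + last)
Last term = a + (n-1)d = 30 + (47-1)×(-9) = -384
S_47 = 47/2 × (30 + (-384))
S_47 = 47/2 × (-354) = -8319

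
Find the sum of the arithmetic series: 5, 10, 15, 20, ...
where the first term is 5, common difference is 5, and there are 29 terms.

Sₙ = n/2 × (first + last)
Last term = a + (n-1)d = 5 + (29-1)×5 = 145
S_29 = 29/2 × (5 + 145)
S_29 = 29/2 × 150 = 2175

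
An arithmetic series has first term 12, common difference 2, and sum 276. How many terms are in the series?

Using S = n/2 × [2a + (n-1)d]
276 = n/2 × [2(12) + (n-1)(2)]
276 = n/2 × [24 + 2n - 2]
552 = n × [22 + 2n]
2n² + (22)n - 552 = 0
Discriminant: Δ = (22)² - 4(2)(-552) = 484 + 4416 = 4900
√Δ = 70
n = [-(22) + √Δ] / (2·2) = (-22 + 70) / 4 = 48 / 4 = 12
(The negative root is discarded since n must be a positive integer.)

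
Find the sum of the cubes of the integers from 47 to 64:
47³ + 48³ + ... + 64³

Use ∑_{k=1}^{n} k³ = [n(n+1)/2]², then subtract the first 46 terms.
∑_{k=1}^{64} k³ = [64×65/2]² = 2080² = 4326400
∑_{k=1}^{46} k³ = [46×47/2]² = 1081² = 1168561
∑_{k=47}^{64} k³ = 4326400 - 1168561 = 3157839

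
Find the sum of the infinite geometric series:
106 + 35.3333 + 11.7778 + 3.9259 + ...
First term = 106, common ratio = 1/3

For |r| < 1, S = a / (1 - r)
S = 106 / (1 - (1/3))
S = 106 / (2/3)
S = 159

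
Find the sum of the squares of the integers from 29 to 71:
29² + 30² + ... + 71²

Use ∑_{k=1}^{n} k² = n(n+1)(2n+1)/6, then subtract the first 28 terms.
∑_{k=1}^{71} k² = 71×72×143/6 = 121836
∑_{k=1}^{28} k² = 28×29×57/6 = 7714
∑_{k=29}^{71} k² = 121836 - 7714 = 114122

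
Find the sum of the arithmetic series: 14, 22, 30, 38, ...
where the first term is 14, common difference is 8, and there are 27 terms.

Sₙ = n/2 × (first + last)
Last term = a + (n-1)d = 14 + (27-1)×8 = 222
S_27 = 27/2 × (14 + 222)
S_27 = 27/2 × 236 = 3186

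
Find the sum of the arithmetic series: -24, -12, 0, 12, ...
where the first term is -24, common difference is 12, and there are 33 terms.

Sₙ = n/2 × (first + last)
Last term = a + (n-1)d = -24 + (33-1)×12 = 360
S_33 = 33/2 × (-24 + 360)
S_33 = 33/2 × 336 = 5544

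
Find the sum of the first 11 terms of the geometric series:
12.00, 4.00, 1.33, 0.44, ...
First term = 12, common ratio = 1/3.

Sₙ = a(1 - rⁿ) / (1 - r)
S_11 = 12(1 - (1/3)^11) / (1 - (1/3))
S_11 = 12(1 - (1/177147)) / (2/3)
S_11 = 354292/19683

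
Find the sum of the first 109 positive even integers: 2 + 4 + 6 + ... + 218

Sum of first n even numbers = n(n+1)
= 109×110
= 11990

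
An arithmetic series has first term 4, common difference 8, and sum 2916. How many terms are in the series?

Using S = n/2 × [2a + (n-1)d]
2916 = n/2 × [2(4) + (n-1)(8)]
2916 = n/2 × [8 + 8n - 8]
5832 = n × [0 + 8n]
8n² + (0)n - 5832 = 0
Discriminant: Δ = (0)² - 4(8)(-5832) = 0 + 186624 = 186624
√Δ = 432
n = [-(0) + √Δ] / (2·8) = (0 + 432) / 16 = 432 / 16 = 27
(The negative root is discarded since n must be a positive integer.)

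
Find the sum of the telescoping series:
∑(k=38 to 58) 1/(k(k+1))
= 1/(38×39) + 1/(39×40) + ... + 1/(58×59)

Partial fractions: 1/(k(k+1)) = 1/k - 1/(k+1)
The series telescopes:
= (1/38 - 1/39) + (1/39 - 1/40) + ... + (1/58 - 1/59)
= 1/38 - 1/59
= 21/2242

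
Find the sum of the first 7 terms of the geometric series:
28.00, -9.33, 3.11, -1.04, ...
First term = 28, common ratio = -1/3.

Sₙ = a(1 - rⁿ) / (1 - r)
S_7 = 28(1 - (-1/3)^7) / (1 - (-1/3))
S_7 = 28(1 - (-1/2187)) / (4/3)
S_7 = 15316/729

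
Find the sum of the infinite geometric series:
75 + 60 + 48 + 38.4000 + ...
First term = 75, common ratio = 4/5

For |r| < 1, S = a / (1 - r)
S = 75 / (1 - (4/5))
S = 75 / (1/5)
S = 375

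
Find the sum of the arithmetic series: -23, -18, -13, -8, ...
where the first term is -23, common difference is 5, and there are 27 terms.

Sₙ = n/2 × (first + last)
Last term = a + (n-1)d = -23 + (27-1)×5 = 107
S_27 = 27/2 × (-23 + 107)
S_27 = 27/2 × 84 = 1134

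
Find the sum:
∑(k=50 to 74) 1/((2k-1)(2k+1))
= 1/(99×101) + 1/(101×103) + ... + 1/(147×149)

Partial fractions: 1/((2k-1)(2k+1)) = (1/2)[1/(2k-1) - 1/(2k+1)]
The series telescopes:
= (1/2)[1/99 - 1/149]
= 25/14751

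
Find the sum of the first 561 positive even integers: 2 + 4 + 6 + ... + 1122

Sum of first n even numbers = n(n+1)
= 561×562
= 315282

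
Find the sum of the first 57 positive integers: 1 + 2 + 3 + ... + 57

Formula: ∑k = n(n+1)/2
= 57×58/2
= 3306/2
= 1653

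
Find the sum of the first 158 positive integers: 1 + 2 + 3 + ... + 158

Formula: ∑k = n(n+1)/2
= 158×159/2
= 25122/2
= 12561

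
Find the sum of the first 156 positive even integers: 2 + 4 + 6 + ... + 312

Sum of first n even numbers = n(n+1)
= 156×157
= 24492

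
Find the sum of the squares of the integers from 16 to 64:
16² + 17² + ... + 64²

Use ∑_{k=1}^{n} k² = n(n+1)(2n+1)/6, then subtract the first 15 terms.
∑_{k=1}^{64} k² = 64×65×129/6 = 89440
∑_{k=1}^{15} k² = 15×16×31/6 = 1240
∑_{k=16}^{64} k² = 89440 - 1240 = 88200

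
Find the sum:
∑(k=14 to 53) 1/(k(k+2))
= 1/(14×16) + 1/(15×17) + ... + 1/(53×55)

Partial fractions: 1/(k(k+2)) = (1/2)[1/k - 1/(k+2)]
Telescoping leaves the first two and last two terms:
= (1/2)[1/14 + 1/15 - 1/54 - 1/55]
= 527/10395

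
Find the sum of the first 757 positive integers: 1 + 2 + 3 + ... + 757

Formula: ∑k = n(n+1)/2
= 757×758/2
= 573806/2
= 286903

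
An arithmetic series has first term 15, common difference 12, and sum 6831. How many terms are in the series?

Using S = n/2 × [2a + (n-1)d]
6831 = n/2 × [2(15) + (n-1)(12)]
6831 = n/2 × [30 + 12n - 12]
13662 = n × [18 + 12n]
12n² + (18)n - 13662 = 0
Discriminant: Δ = (18)² - 4(12)(-13662) = 324 + 655776 = 656100
√Δ = 810
n = [-(18) + √Δ] / (2·12) = (-18 + 810) / 24 = 792 / 24 = 33
(The negative root is discarded since n must be a positive integer.)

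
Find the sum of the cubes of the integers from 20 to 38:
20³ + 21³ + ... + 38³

Use ∑_{k=1}^{n} k³ = [n(n+1)/2]², then subtract the first 19 terms.
∑_{k=1}^{38} k³ = [38×39/2]² = 741² = 549081
∑_{k=1}^{19} k³ = [19×20/2]² = 190² = 36100
∑_{k=20}^{38} k³ = 549081 - 36100 = 512981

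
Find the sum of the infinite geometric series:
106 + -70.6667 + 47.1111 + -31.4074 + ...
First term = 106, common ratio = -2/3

For |r| < 1, S = a / (1 - r)
S = 106 / (1 - (-2/3))
S = 106 / (5/3)
S = 318/5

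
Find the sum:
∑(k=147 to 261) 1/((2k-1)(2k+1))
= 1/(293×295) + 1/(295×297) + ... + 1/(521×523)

Partial fractions: 1/((2k-1)(2k+1)) = (1/2)[1/(2k-1) - 1/(2k+1)]
The series telescopes:
= (1/2)[1/293 - 1/523]
= 115/153239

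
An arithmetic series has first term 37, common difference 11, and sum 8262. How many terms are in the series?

Using S = n/2 × [2a + (n-1)d]
8262 = n/2 × [2(37) + (n-1)(11)]
8262 = n/2 × [74 + 11n - 11]
16524 = n × [63 + 11n]
11n² + (63)n - 16524 = 0
Discriminant: Δ = (63)² - 4(11)(-16524) = 3969 + 727056 = 731025
√Δ = 855
n = [-(63) + √Δ] / (2·11) = (-63 + 855) / 22 = 792 / 22 = 36
(The negative root is discarded since n must be a positive integer.)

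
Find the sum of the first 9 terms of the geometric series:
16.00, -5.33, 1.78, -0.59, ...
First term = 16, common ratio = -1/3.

Sₙ = a(1 - rⁿ) / (1 - r)
S_9 = 16(1 - (-1/3)^9) / (1 - (-1/3))
S_9 = 16(1 - (-1/19683)) / (4/3)
S_9 = 78736/6561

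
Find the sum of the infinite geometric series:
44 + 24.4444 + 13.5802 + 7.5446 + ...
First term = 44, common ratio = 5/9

For |r| < 1, S = a / (1 - r)
S = 44 / (1 - (5/9))
S = 44 / (4/9)
S = 99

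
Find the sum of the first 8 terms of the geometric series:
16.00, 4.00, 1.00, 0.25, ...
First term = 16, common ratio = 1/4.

Sₙ = a(1 - rⁿ) / (1 - r)
S_8 = 16(1 - (1/4)^8) / (1 - (1/4))
S_8 = 16(1 - (1/65536)) / (3/4)
S_8 = 21845/1024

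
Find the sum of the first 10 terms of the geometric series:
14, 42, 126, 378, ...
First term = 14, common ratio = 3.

Sₙ = a(1 - rⁿ) / (1 - r)
S_10 = 14(1 - 3^10) / (1 - 3)
S_10 = 14(1 - 59049) / (-2)
S_10 = 413336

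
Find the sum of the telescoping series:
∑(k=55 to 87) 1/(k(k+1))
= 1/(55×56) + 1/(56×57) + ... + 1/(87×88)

Partial fractions: 1/(k(k+1)) = 1/k - 1/(k+1)
The series telescopes:
= (1/55 - 1/56) + (1/56 - 1/57) + ... + (1/87 - 1/88)
= 1/55 - 1/88
= 3/440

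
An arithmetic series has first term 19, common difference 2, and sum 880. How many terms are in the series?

Using S = n/2 × [2a + (n-1)d]
880 = n/2 × [2(19) + (n-1)(2)]
880 = n/2 × [38 + 2n - 2]
1760 = n × [36 + 2n]
2n² + (36)n - 1760 = 0
Discriminant: Δ = (36)² - 4(2)(-1760) = 1296 + 14080 = 15376
√Δ = 124
n = [-(36) + √Δ] / (2·2) = (-36 + 124) / 4 = 88 / 4 = 22
(The negative root is discarded since n must be a positive integer.)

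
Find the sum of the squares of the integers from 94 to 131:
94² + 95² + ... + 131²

Use ∑_{k=1}^{n} k² = n(n+1)(2n+1)/6, then subtract the first 93 terms.
∑_{k=1}^{131} k² = 131×132×263/6 = 757966
∑_{k=1}^{93} k² = 93×94×187/6 = 272459
∑_{k=94}^{131} k² = 757966 - 272459 = 485507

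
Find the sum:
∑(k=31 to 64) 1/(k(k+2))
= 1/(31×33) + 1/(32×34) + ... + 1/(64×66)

Partial fractions: 1/(k(k+2)) = (1/2)[1/k - 1/(k+2)]
Telescoping leaves the first two and last two terms:
= (1/2)[1/31 + 1/32 - 1/65 - 1/66]
= 70159/4255680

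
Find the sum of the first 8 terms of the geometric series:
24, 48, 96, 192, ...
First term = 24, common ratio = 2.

Sₙ = a(1 - rⁿ) / (1 - r)
S_8 = 24(1 - 2^8) / (1 - 2)
S_8 = 24(1 - 256) / (-1)
S_8 = 6120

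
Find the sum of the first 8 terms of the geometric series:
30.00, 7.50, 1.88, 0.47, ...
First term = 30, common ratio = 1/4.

Sₙ = a(1 - rⁿ) / (1 - r)
S_8 = 30(1 - (1/4)^8) / (1 - (1/4))
S_8 = 30(1 - (1/65536)) / (3/4)
S_8 = 327675/8192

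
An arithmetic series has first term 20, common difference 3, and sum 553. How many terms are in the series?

Using S = n/2 × [2a + (n-1)d]
553 = n/2 × [2(20) + (n-1)(3)]
553 = n/2 × [40 + 3n - 3]
1106 = n × [37 + 3n]
3n² + (37)n - 1106 = 0
Discriminant: Δ = (37)² - 4(3)(-1106) = 1369 + 13272 = 14641
√Δ = 121
n = [-(37) + √Δ] / (2·3) = (-37 + 121) / 6 = 84 / 6 = 14
(The negative root is discarded since n must be a positive integer.)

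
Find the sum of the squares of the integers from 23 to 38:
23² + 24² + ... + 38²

Use ∑_{k=1}^{n} k² = n(n+1)(2n+1)/6, then subtract the first 22 terms.
∑_{k=1}^{38} k² = 38×39×77/6 = 19019
∑_{k=1}^{22} k² = 22×23×45/6 = 3795
∑_{k=23}^{38} k² = 19019 - 3795 = 15224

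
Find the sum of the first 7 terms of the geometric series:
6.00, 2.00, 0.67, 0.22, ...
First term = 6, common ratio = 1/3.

Sₙ = a(1 - rⁿ) / (1 - r)
S_7 = 6(1 - (1/3)^7) / (1 - (1/3))
S_7 = 6(1 - (1/2187)) / (2/3)
S_7 = 2186/243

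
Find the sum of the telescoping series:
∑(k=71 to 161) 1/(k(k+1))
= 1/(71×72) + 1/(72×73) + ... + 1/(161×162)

Partial fractions: 1/(k(k+1)) = 1/k - 1/(k+1)
The series telescopes:
= (1/71 - 1/72) + (1/72 - 1/73) + ... + (1/161 - 1/162)
= 1/71 - 1/162
= 91/11502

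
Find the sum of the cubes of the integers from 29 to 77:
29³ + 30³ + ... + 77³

Use ∑_{k=1}^{n} k³ = [n(n+1)/2]², then subtract the first 28 terms.
∑_{k=1}^{77} k³ = [77×78/2]² = 3003² = 9018009
∑_{k=1}^{28} k³ = [28×29/2]² = 406² = 164836
∑_{k=29}^{77} k³ = 9018009 - 164836 = 8853173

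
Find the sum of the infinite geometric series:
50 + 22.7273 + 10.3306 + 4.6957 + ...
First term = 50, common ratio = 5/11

For |r| < 1, S = a / (1 - r)
S = 50 / (1 - (5/11))
S = 50 / (6/11)
S = 275/3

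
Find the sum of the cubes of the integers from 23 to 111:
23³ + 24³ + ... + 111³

Use ∑_{k=1}^{n} k³ = [n(n+1)/2]², then subtract the first 22 terms.
∑_{k=1}^{111} k³ = [111×112/2]² = 6216² = 38638656
∑_{k=1}^{22} k³ = [22×23/2]² = 253² = 64009
∑_{k=23}^{111} k³ = 38638656 - 64009 = 38574647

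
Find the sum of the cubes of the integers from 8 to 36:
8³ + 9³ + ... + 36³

Use ∑_{k=1}^{n} k³ = [n(n+1)/2]², then subtract the first 7 terms.
∑_{k=1}^{36} k³ = [36×37/2]² = 666² = 443556
∑_{k=1}^{7} k³ = [7×8/2]² = 28² = 784
∑_{k=8}^{36} k³ = 443556 - 784 = 442772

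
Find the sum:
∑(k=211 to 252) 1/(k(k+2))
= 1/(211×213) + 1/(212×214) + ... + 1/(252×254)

Partial fractions: 1/(k(k+2)) = (1/2)[1/k - 1/(k+2)]
Telescoping leaves the first two and last two terms:
= (1/2)[1/211 + 1/212 - 1/253 - 1/254]
= 2251851/2874567784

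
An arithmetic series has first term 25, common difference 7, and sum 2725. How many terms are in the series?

Using S = n/2 × [2a + (n-1)d]
2725 = n/2 × [2(25) + (n-1)(7)]
2725 = n/2 × [50 + 7n - 7]
5450 = n × [43 + 7n]
7n² + (43)n - 5450 = 0
Discriminant: Δ = (43)² - 4(7)(-5450) = 1849 + 152600 = 154449
√Δ = 393
n = [-(43) + √Δ] / (2·7) = (-43 + 393) / 14 = 350 / 14 = 25
(The negative root is discarded since n must be a positive integer.)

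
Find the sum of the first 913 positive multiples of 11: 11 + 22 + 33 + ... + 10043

Factor out 11: = 11(1 + 2 + ... + 913) = 11 × n(n+1)/2
= 11 × 913×914/2
= 11 × 417241
= 4589651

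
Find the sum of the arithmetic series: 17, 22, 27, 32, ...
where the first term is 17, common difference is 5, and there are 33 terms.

Sₙ = n/2 × (first + last)
Last term = a + (n-1)d = 17 + (33-1)×5 = 177
S_33 = 33/2 × (17 + 177)
S_33 = 33/2 × 194 = 3201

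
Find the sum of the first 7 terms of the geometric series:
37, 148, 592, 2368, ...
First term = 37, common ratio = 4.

Sₙ = a(1 - rⁿ) / (1 - r)
S_7 = 37(1 - 4^7) / (1 - 4)
S_7 = 37(1 - 16384) / (-3)
S_7 = 202057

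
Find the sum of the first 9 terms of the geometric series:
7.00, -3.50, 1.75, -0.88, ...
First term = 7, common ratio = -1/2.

Sₙ = a(1 - rⁿ) / (1 - r)
S_9 = 7(1 - (-1/2)^9) / (1 - (-1/2))
S_9 = 7(1 - (-1/512)) / (3/2)
S_9 = 1197/256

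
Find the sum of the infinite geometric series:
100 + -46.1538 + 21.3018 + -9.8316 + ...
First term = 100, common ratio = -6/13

For |r| < 1, S = a / (1 - r)
S = 100 / (1 - (-6/13))
S = 100 / (19/13)
S = 1300/19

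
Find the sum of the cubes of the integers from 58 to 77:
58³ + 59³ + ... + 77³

Use ∑_{k=1}^{n} k³ = [n(n+1)/2]², then subtract the first 57 terms.
∑_{k=1}^{77} k³ = [77×78/2]² = 3003² = 9018009
∑_{k=1}^{57} k³ = [57×58/2]² = 1653² = 2732409
∑_{k=58}^{77} k³ = 9018009 - 2732409 = 6285600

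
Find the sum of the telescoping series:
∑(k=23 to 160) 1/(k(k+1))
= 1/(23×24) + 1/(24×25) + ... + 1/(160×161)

Partial fractions: 1/(k(k+1)) = 1/k - 1/(k+1)
The series telescopes:
= (1/23 - 1/24) + (1/24 - 1/25) + ... + (1/160 - 1/161)
= 1/23 - 1/161
= 6/161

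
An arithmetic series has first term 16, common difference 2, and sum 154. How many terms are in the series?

Using S = n/2 × [2a + (n-1)d]
154 = n/2 × [2(16) + (n-1)(2)]
154 = n/2 × [32 + 2n - 2]
308 = n × [30 + 2n]
2n² + (30)n - 308 = 0
Discriminant: Δ = (30)² - 4(2)(-308) = 900 + 2464 = 3364
√Δ = 58
n = [-(30) + √Δ] / (2·2) = (-30 + 58) / 4 = 28 / 4 = 7
(The negative root is discarded since n must be a positive integer.)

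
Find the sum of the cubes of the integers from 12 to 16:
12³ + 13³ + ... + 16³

Use ∑_{k=1}^{n} k³ = [n(n+1)/2]², then subtract the first 11 terms.
∑_{k=1}^{16} k³ = [16×17/2]² = 136² = 18496
∑_{k=1}^{11} k³ = [11×12/2]² = 66² = 4356
∑_{k=12}^{16} k³ = 18496 - 4356 = 14140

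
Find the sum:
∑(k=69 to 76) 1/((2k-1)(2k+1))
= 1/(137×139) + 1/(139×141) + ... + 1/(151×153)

Partial fractions: 1/((2k-1)(2k+1)) = (1/2)[1/(2k-1) - 1/(2k+1)]
The series telescopes:
= (1/2)[1/137 - 1/153]
= 8/20961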